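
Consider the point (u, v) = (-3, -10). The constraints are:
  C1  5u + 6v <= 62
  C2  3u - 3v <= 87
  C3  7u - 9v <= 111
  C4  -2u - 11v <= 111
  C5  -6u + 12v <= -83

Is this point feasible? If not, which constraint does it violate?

not feasible — violates C4

Constraint C4: -2u - 11v = 116, which is not ≤ 111. All other constraints are satisfied.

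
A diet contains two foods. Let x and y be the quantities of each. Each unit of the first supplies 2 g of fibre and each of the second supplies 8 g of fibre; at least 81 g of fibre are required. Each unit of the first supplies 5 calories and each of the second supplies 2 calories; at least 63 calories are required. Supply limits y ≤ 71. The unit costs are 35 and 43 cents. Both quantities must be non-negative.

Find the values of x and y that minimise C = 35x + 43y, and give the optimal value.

Corner points and C = 35x + 43y:
  (0, 63/2) → C = 2709/2
  (0, 71) → C = 3053
  (81/2, 0) → C = 2835/2
  (19/2, 31/4) → C = 2663/4
The feasible region is unbounded (it extends along (1, 0)), but C strictly increases along every unbounded feasible direction, so there is no improving ray and the minimum is attained at a vertex.

At the optimal vertex, 2x + 8y = 81 and 5x + 2y = 63.
Solving simultaneously gives x = 19/2, y = 31/4.

x = 19/2, y = 31/4, minimum C = 2663/4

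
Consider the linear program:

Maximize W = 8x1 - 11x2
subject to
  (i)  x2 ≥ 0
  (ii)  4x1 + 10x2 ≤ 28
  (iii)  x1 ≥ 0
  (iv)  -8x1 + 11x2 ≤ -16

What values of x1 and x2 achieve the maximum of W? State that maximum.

The binding constraints are x2 = 0 and 4x1 + 10x2 = 28.
Solving simultaneously gives x1 = 7, x2 = 0.

x1 = 7, x2 = 0, maximum W = 56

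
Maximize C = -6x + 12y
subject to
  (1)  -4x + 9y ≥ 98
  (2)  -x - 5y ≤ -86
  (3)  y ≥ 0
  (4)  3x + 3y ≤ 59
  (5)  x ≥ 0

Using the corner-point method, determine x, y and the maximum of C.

x = 0, y = 59/3, maximum C = 236

Corner points and C = -6x + 12y:
  (37/12, 199/12) → C = 361/2
  (0, 86/5) → C = 1032/5
  (0, 59/3) → C = 236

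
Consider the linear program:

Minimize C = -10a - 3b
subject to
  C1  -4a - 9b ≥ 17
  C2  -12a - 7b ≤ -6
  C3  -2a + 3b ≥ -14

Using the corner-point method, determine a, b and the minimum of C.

Vertices and C = -10a - 3b:
  (173/80, -57/20) → C = -523/40
  (5/2, -3) → C = -16
  (58/25, -78/25) → C = -346/25

a = 5/2, b = -3, minimum C = -16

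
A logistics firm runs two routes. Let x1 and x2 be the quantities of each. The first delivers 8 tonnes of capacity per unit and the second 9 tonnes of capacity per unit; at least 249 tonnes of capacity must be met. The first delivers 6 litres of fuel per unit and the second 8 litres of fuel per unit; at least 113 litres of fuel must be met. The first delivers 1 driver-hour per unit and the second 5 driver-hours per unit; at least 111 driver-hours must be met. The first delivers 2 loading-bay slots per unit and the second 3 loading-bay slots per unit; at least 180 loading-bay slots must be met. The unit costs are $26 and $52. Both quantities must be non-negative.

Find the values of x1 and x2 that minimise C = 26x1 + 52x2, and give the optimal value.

Feasible corners and C = 26x1 + 52x2:
  (0, 60) → C = 3120
  (111, 0) → C = 2886
  (81, 6) → C = 2418
The feasible region is unbounded (it extends along (0, 1), (1, 0)), but C strictly increases along every unbounded feasible direction, so there is no improving ray and the minimum is attained at a vertex.

x1 = 81, x2 = 6, minimum C = 2418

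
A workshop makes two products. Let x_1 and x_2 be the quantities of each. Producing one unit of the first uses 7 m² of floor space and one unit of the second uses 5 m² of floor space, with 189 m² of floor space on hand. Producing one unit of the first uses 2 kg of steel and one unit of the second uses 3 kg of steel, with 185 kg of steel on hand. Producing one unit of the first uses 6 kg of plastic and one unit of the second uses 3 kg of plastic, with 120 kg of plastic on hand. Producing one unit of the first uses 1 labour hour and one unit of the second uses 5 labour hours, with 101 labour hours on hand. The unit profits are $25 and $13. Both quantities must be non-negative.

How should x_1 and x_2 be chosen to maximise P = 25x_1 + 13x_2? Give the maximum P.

x_1 = 11, x_2 = 18, maximum P = 509

Feasible corners and P = 25x_1 + 13x_2:
  (0, 0) → P = 0
  (0, 101/5) → P = 1313/5
  (20, 0) → P = 500
  (11, 18) → P = 509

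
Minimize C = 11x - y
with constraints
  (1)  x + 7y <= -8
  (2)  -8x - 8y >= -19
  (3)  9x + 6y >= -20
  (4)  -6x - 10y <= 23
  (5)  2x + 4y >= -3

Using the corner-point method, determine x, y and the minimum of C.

Corner points and C = 11x - y:
  (197/48, -83/48) → C = 375/8
  (11/10, -13/10) → C = 67/5
  (25/4, -31/8) → C = 581/8

The binding constraints are x + 7y = -8 and 2x + 4y = -3.
Solving simultaneously gives x = 11/10, y = -13/10.

x = 11/10, y = -13/10, minimum C = 67/5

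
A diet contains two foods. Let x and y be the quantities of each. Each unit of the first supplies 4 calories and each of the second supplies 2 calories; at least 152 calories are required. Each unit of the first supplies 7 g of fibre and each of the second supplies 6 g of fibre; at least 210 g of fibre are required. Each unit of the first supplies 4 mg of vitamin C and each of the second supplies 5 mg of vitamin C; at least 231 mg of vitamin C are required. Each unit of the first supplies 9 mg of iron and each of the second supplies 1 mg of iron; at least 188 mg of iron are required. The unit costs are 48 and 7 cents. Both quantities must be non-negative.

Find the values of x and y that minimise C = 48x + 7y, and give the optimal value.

x = 16, y = 44, minimum C = 1076

Corner points and C = 48x + 7y:
  (0, 188) → C = 1316
  (231/4, 0) → C = 2772
  (149/6, 79/3) → C = 4129/3
  (16, 44) → C = 1076
The feasible region is unbounded (it extends along (0, 1), (1, 0)), but C strictly increases along every unbounded feasible direction, so there is no improving ray and the minimum is attained at a vertex.

At the optimal vertex, 4x + 2y = 152 and 9x + y = 188.
Solving simultaneously gives x = 16, y = 44.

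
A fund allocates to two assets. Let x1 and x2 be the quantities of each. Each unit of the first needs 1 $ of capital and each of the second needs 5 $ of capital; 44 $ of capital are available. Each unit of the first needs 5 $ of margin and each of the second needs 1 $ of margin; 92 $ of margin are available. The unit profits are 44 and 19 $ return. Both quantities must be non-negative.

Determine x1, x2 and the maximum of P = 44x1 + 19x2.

x1 = 52/3, x2 = 16/3, maximum P = 864

Corner points and P = 44x1 + 19x2:
  (0, 0) → P = 0
  (0, 44/5) → P = 836/5
  (92/5, 0) → P = 4048/5
  (52/3, 16/3) → P = 864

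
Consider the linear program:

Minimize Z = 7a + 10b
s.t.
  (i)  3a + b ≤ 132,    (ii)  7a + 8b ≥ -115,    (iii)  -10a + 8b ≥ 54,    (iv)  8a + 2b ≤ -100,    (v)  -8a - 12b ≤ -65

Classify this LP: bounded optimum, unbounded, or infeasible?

Feasible corners and Z = 7a + 10b:
  (-182, 678) → Z = 5506
  (-95, 275/4) → Z = 45/2
  (-133/8, 33/2) → Z = 389/8
The feasible region has finitely many vertices and no improving ray; the minimum is 45/2 at (-95, 275/4).

bounded optimum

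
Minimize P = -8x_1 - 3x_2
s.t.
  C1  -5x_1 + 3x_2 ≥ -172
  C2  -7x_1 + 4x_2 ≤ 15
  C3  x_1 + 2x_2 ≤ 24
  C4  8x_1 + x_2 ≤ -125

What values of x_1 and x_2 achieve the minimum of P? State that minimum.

x_1 = -515/39, x_2 = -755/39, minimum P = 6385/39

Corner points and P = -8x_1 - 3x_2:
  (-733, -1279) → P = 9701
  (-7, -69) → P = 263
  (-515/39, -755/39) → P = 6385/39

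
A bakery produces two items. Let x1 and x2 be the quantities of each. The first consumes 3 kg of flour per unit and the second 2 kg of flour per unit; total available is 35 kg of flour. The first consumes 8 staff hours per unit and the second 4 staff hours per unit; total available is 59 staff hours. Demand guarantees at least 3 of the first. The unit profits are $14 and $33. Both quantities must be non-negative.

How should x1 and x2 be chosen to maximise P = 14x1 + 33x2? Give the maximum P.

x1 = 3, x2 = 35/4, maximum P = 1323/4

Feasible corners and P = 14x1 + 33x2:
  (59/8, 0) → P = 413/4
  (3, 0) → P = 42
  (3, 35/4) → P = 1323/4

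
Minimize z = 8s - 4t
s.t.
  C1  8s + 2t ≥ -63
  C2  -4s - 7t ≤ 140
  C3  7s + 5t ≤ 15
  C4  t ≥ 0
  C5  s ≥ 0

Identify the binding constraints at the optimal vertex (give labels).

Feasible corners and z = 8s - 4t:
  (15/7, 0) → z = 120/7
  (0, 3) → z = -12
  (0, 0) → z = 0

The minimum is at (0, 3). Substituting into each constraint, equality holds for C3 and C5; the remaining constraints have slack.

C3 and C5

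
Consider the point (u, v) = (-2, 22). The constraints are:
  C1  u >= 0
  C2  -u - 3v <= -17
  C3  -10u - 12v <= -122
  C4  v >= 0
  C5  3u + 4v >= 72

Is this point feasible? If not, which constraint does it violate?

Constraint C1: u = -2, which is not ≥ 0. All other constraints are satisfied.

not feasible — violates C1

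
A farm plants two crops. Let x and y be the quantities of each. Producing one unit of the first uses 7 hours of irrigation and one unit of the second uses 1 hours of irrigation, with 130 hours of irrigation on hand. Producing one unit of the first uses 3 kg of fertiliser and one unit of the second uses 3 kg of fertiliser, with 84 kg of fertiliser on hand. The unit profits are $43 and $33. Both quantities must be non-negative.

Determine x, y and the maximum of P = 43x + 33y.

x = 17, y = 11, maximum P = 1094

Extreme points and P = 43x + 33y:
  (0, 0) → P = 0
  (0, 28) → P = 924
  (130/7, 0) → P = 5590/7
  (17, 11) → P = 1094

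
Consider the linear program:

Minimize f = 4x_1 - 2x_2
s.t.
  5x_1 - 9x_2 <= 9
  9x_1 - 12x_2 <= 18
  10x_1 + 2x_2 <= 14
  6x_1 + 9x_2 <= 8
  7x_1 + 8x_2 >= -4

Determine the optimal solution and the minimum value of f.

x_1 = -20/3, x_2 = 16/3, minimum f = -112/3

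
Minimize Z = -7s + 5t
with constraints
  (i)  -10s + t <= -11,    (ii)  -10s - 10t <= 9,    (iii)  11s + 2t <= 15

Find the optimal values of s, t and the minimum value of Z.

s = 28/15, t = -83/30, minimum Z = -269/10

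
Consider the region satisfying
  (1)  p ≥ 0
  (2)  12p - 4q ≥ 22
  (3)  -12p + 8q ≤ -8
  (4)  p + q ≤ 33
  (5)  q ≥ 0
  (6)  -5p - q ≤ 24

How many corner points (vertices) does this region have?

4

The feasible vertices (each the meet of two boundaries and inside every other half-plane) are:
  (3, 7/2)
  (11/6, 0)
  (68/5, 97/5)
  (33, 0)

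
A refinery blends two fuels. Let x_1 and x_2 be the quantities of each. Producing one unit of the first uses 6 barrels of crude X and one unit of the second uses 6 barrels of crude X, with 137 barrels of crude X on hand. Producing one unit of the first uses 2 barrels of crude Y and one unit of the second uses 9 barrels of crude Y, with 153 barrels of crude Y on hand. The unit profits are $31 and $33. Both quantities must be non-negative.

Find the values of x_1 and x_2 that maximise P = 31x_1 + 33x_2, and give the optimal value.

Extreme points and P = 31x_1 + 33x_2:
  (0, 0) → P = 0
  (0, 17) → P = 561
  (137/6, 0) → P = 4247/6
  (15/2, 46/3) → P = 1477/2

The optimum lies where 6x_1 + 6x_2 = 137 and 2x_1 + 9x_2 = 153.
Solving simultaneously gives x_1 = 15/2, x_2 = 46/3.

x_1 = 15/2, x_2 = 46/3, maximum P = 1477/2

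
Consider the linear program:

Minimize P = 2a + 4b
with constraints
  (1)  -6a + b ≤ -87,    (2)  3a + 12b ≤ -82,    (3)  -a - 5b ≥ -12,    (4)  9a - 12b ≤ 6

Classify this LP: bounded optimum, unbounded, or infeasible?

The boundaries -6a + b = -87 and 3a + 12b = -82 meet at (962/75, -251/25), but that point violates 9a - 12b ≤ 6. Every candidate vertex is excluded by some other constraint, so the feasible region is empty.

infeasible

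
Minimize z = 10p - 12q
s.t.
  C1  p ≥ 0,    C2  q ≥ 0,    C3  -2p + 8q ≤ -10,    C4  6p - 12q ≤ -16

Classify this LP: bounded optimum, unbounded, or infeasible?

The boundaries p = 0 and 6p - 12q = -16 meet at (0, 4/3), but that point violates -2p + 8q ≤ -10. Every candidate vertex is excluded by some other constraint, so the feasible region is empty.

infeasible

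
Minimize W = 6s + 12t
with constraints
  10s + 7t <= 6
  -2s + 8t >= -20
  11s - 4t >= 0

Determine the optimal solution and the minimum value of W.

s = -1, t = -11/4, minimum W = -39

Vertices and W = 6s + 12t:
  (2, -2) → W = -12
  (8/39, 22/39) → W = 8
  (-1, -11/4) → W = -39

The binding constraints are -2s + 8t = -20 and 11s - 4t = 0.
Solving simultaneously gives s = -1, t = -11/4.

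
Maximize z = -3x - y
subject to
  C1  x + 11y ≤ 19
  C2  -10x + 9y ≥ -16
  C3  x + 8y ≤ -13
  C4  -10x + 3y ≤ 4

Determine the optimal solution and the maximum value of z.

x = -7/5, y = -10/3, maximum z = 113/15

Corner points and z = -3x - y:
  (11/89, -146/89) → z = 113/89
  (-7/5, -10/3) → z = 113/15
  (-71/83, -126/83) → z = 339/83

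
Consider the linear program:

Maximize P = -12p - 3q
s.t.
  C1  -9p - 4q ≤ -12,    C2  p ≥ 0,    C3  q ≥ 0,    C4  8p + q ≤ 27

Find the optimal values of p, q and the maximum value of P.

The optimum lies where -9p - 4q = -12 and p = 0.
Solving simultaneously gives p = 0, q = 3.

p = 0, q = 3, maximum P = -9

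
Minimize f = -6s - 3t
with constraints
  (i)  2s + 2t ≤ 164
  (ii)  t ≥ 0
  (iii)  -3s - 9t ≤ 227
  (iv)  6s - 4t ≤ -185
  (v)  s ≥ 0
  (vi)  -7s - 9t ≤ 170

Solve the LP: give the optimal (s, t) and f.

Extreme points and f = -6s - 3t:
  (143/10, 677/10) → f = -2889/10
  (0, 82) → f = -246
  (0, 185/4) → f = -555/4

The optimum lies where 2s + 2t = 164 and 6s - 4t = -185.
Solving simultaneously gives s = 143/10, t = 677/10.

s = 143/10, t = 677/10, minimum f = -2889/10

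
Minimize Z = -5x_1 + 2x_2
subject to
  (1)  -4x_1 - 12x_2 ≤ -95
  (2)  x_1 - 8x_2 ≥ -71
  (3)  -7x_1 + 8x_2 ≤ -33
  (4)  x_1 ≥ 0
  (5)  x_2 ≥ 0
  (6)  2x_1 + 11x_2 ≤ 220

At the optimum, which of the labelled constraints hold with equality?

Extreme points and Z = -5x_1 + 2x_2:
  (289/29, 533/116) → Z = -2357/58
  (95/4, 0) → Z = -475/4
  (52/3, 265/24) → Z = -775/12
  (979/27, 362/27) → Z = -4171/27
  (110, 0) → Z = -550

The minimum is at (110, 0). Substituting into each constraint, equality holds for (5) and (6); the remaining constraints have slack.

(5) and (6)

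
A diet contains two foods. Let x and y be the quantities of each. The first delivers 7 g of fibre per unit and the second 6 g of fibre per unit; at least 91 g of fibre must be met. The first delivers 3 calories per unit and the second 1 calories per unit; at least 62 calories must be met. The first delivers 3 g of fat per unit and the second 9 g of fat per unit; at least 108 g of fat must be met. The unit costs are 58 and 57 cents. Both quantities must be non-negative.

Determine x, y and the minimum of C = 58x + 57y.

x = 75/4, y = 23/4, minimum C = 5661/4

Feasible corners and C = 58x + 57y:
  (0, 62) → C = 3534
  (36, 0) → C = 2088
  (75/4, 23/4) → C = 5661/4
The feasible region is unbounded (it extends along (0, 1), (1, 0)), but C strictly increases along every unbounded feasible direction, so there is no improving ray and the minimum is attained at a vertex.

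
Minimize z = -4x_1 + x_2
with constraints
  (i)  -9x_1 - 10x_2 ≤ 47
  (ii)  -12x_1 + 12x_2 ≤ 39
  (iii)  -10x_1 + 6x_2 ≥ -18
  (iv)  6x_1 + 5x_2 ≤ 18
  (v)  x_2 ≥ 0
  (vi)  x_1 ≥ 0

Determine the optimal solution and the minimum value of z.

x_1 = 99/43, x_2 = 36/43, minimum z = -360/43

Vertices and z = -4x_1 + x_2:
  (7/44, 75/22) → z = 61/22
  (0, 13/4) → z = 13/4
  (99/43, 36/43) → z = -360/43
  (9/5, 0) → z = -36/5
  (0, 0) → z = 0

The binding constraints are -10x_1 + 6x_2 = -18 and 6x_1 + 5x_2 = 18.
Solving simultaneously gives x_1 = 99/43, x_2 = 36/43.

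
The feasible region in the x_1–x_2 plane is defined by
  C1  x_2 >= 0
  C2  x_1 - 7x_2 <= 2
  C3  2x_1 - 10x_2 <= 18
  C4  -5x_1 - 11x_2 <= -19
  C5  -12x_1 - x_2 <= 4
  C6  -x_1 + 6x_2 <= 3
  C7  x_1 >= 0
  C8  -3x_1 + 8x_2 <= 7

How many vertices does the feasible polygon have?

Of the 28 pairwise boundary intersections, those satisfying every inequality are:
  (53/2, 7/2)
  (155/46, 9/46)
  (69, 12)
  (81/41, 34/41)

4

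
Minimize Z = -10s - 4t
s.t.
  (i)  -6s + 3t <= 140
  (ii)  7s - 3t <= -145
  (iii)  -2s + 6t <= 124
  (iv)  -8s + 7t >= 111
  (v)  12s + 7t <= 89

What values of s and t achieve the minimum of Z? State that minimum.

s = -83/6, t = 289/18, minimum Z = 667/9

Vertices and Z = -10s - 4t:
  (-78/5, 232/15) → Z = 1412/15
  (-647/18, -227/9) → Z = 1381/3
  (-83/6, 289/18) → Z = 667/9
  (-682/25, -383/25) → Z = 8352/25

At the optimal vertex, 7s - 3t = -145 and -2s + 6t = 124.
Solving simultaneously gives s = -83/6, t = 289/18.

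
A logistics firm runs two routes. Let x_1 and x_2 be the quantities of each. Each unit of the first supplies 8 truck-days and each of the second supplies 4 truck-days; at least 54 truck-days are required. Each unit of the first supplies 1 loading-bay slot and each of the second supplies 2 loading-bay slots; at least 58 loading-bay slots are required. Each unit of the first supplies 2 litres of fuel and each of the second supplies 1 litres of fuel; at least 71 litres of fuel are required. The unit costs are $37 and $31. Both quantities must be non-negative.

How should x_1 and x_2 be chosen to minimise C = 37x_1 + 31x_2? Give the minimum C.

x_1 = 28, x_2 = 15, minimum C = 1501

The feasible region is unbounded (it extends along (0, 1), (1, 0)), but C strictly increases along every unbounded feasible direction, so there is no improving ray and the minimum is attained at a vertex.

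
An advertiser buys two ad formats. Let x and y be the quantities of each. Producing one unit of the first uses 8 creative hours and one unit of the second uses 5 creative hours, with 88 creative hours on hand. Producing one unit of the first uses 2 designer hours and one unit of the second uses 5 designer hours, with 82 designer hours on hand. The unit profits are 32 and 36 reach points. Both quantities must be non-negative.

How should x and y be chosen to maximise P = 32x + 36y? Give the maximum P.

Feasible corners and P = 32x + 36y:
  (0, 0) → P = 0
  (0, 82/5) → P = 2952/5
  (11, 0) → P = 352
  (1, 16) → P = 608

The binding constraints are 8x + 5y = 88 and 2x + 5y = 82.
Solving simultaneously gives x = 1, y = 16.

x = 1, y = 16, maximum P = 608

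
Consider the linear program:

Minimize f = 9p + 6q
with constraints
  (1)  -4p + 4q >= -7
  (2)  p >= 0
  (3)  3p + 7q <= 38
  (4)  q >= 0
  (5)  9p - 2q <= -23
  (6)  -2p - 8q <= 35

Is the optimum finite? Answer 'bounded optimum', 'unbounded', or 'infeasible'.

infeasible

The boundaries -4p + 4q = -7 and 3p + 7q = 38 meet at (201/40, 131/40), but that point violates 9p - 2q ≤ -23. Every candidate vertex is excluded by some other constraint, so the feasible region is empty.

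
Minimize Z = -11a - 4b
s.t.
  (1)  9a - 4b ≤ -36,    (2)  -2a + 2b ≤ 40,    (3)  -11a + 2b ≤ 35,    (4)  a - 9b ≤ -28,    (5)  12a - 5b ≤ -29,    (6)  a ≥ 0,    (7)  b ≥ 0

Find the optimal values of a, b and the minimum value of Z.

Corner points and Z = -11a - 4b:
  (44/5, 144/5) → Z = -212
  (0, 9) → Z = -36
  (5/9, 185/9) → Z = -265/3
  (0, 35/2) → Z = -70

a = 44/5, b = 144/5, minimum Z = -212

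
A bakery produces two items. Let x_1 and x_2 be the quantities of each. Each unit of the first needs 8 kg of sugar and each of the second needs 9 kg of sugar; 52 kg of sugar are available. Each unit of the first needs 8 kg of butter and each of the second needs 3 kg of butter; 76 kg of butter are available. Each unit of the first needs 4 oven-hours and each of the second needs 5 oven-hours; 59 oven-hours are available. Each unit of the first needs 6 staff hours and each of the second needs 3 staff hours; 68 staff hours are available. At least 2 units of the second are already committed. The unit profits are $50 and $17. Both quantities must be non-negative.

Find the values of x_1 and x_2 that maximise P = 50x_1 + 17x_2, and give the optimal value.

x_1 = 17/4, x_2 = 2, maximum P = 493/2

Extreme points and P = 50x_1 + 17x_2:
  (0, 52/9) → P = 884/9
  (0, 2) → P = 34
  (17/4, 2) → P = 493/2

The optimum lies where 8x_1 + 9x_2 = 52 and x_2 = 2.
Solving simultaneously gives x_1 = 17/4, x_2 = 2.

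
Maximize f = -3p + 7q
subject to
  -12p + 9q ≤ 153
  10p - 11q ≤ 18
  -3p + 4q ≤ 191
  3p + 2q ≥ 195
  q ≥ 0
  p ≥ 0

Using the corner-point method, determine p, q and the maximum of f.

p = 2173/7, q = 1964/7, maximum f = 7229/7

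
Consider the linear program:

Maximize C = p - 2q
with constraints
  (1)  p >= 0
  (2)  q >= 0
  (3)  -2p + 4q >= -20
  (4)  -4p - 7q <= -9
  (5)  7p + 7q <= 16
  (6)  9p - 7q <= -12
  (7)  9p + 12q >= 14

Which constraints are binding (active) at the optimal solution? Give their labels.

Corner points and C = p - 2q:
  (0, 16/7) → C = -32/7
  (0, 12/7) → C = -24/7
  (1/4, 57/28) → C = -107/28

The maximum is at (0, 12/7). Substituting into each constraint, equality holds for (1) and (6); the remaining constraints have slack.

(1) and (6)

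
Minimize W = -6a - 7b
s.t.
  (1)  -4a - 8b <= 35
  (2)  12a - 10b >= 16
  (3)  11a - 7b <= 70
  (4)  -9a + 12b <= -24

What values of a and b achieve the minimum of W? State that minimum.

a = 224/23, b = 122/23, minimum W = -2198/23

Corner points and W = -6a - 7b:
  (-111/68, -121/34) → W = 590/17
  (315/116, -665/116) → W = 2765/116
  (-8/9, -8/3) → W = 24
  (224/23, 122/23) → W = -2198/23

At the optimal vertex, 11a - 7b = 70 and -9a + 12b = -24.
Solving simultaneously gives a = 224/23, b = 122/23.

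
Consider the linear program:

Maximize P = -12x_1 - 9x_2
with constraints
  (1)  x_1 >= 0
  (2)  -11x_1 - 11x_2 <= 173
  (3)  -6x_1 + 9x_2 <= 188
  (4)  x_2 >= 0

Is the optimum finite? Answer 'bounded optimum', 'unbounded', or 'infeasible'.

Corner points and P = -12x_1 - 9x_2:
  (0, 188/9) → P = -188
  (0, 0) → P = 0
The feasible region has finitely many vertices and no improving ray; the maximum is 0 at (0, 0).

bounded optimum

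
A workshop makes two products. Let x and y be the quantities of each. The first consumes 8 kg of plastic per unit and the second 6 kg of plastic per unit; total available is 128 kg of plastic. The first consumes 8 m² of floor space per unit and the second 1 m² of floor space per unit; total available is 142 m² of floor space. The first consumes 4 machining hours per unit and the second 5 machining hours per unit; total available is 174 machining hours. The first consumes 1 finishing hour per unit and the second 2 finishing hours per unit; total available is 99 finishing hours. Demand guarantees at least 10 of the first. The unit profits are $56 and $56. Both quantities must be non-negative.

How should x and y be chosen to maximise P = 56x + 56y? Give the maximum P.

x = 10, y = 8, maximum P = 1008

Extreme points and P = 56x + 56y:
  (16, 0) → P = 896
  (10, 0) → P = 560
  (10, 8) → P = 1008

The binding constraints are 8x + 6y = 128 and x = 10.
Solving simultaneously gives x = 10, y = 8.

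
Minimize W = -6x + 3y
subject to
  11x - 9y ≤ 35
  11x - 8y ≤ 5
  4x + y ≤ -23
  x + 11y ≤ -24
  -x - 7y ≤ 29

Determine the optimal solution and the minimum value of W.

Corner points and W = -6x + 3y:
  (-229/43, -73/43) → W = 1155/43
  (-44/9, -31/9) → W = 19
  (-151/4, 5/4) → W = 921/4

The binding constraints are 4x + y = -23 and -x - 7y = 29.
Solving simultaneously gives x = -44/9, y = -31/9.

x = -44/9, y = -31/9, minimum W = 19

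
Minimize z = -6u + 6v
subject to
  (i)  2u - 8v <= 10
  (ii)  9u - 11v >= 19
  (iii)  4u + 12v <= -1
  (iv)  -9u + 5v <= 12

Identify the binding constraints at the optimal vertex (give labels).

Extreme points and z = -6u + 6v:
  (21/25, -26/25) → z = -282/25
  (2, -3/4) → z = -33/2
  (217/152, -85/152) → z = -453/38

The minimum is at (2, -3/4). Substituting into each constraint, equality holds for (i) and (iii); the remaining constraints have slack.

(i) and (iii)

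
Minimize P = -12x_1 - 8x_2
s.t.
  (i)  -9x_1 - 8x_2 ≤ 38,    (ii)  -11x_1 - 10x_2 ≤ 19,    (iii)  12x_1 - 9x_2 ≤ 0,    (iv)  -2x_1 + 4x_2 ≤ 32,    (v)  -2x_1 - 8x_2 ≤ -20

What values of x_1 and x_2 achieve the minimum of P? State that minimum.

x_1 = 48/5, x_2 = 64/5, minimum P = -1088/5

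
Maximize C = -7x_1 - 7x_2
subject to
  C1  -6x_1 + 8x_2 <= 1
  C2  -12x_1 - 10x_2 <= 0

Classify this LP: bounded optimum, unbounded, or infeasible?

unbounded

From the feasible point (-5/78, 1/13), moving in the direction (10, -12) keeps every constraint satisfied while C increases without bound.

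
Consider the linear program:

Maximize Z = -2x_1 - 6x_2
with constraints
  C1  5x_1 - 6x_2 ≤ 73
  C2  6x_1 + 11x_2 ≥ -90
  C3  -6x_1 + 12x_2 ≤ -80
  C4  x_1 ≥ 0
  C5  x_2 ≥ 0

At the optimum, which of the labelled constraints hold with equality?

C3 and C5

Feasible corners and Z = -2x_1 - 6x_2:
  (33/2, 19/12) → Z = -85/2
  (73/5, 0) → Z = -146/5
  (40/3, 0) → Z = -80/3

The maximum is at (40/3, 0). Substituting into each constraint, equality holds for C3 and C5; the remaining constraints have slack.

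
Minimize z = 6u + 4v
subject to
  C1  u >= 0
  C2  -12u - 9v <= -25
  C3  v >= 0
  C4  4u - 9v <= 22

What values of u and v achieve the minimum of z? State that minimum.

u = 0, v = 25/9, minimum z = 100/9

Feasible corners and z = 6u + 4v:
  (0, 25/9) → z = 100/9
  (25/12, 0) → z = 25/2
  (11/2, 0) → z = 33
The feasible region is unbounded (it extends along (0, 1), (9, 4)), but z strictly increases along every unbounded feasible direction, so there is no improving ray and the minimum is attained at a vertex.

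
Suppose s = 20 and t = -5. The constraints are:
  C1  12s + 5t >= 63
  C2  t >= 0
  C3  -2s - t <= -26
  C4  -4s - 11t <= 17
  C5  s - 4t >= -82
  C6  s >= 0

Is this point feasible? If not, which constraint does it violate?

Constraint C2: t = -5, which is not ≥ 0. All other constraints are satisfied.

not feasible — violates C2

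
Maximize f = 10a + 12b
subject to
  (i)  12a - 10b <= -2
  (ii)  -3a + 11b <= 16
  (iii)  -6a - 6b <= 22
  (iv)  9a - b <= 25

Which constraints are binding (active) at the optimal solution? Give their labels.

(i) and (ii)

Feasible corners and f = 10a + 12b:
  (23/17, 31/17) → f = 602/17
  (-58/33, -21/11) → f = -1336/33
  (-169/42, 5/14) → f = -755/21

The maximum is at (23/17, 31/17). Substituting into each constraint, equality holds for (i) and (ii); the remaining constraints have slack.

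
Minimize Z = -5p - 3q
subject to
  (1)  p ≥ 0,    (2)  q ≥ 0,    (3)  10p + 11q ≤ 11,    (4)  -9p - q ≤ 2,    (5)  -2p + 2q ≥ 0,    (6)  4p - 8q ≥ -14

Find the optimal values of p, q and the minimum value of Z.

p = 11/21, q = 11/21, minimum Z = -88/21

Feasible corners and Z = -5p - 3q:
  (0, 0) → Z = 0
  (0, 1) → Z = -3
  (11/21, 11/21) → Z = -88/21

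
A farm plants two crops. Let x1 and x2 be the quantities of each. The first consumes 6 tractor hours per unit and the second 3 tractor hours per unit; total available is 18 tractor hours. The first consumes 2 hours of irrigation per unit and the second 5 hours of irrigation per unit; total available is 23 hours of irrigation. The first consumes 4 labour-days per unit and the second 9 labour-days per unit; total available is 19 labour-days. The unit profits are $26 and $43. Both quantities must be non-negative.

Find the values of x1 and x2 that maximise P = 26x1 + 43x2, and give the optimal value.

x1 = 5/2, x2 = 1, maximum P = 108

Vertices and P = 26x1 + 43x2:
  (0, 0) → P = 0
  (0, 19/9) → P = 817/9
  (3, 0) → P = 78
  (5/2, 1) → P = 108

At the optimal vertex, 6x1 + 3x2 = 18 and 4x1 + 9x2 = 19.
Solving simultaneously gives x1 = 5/2, x2 = 1.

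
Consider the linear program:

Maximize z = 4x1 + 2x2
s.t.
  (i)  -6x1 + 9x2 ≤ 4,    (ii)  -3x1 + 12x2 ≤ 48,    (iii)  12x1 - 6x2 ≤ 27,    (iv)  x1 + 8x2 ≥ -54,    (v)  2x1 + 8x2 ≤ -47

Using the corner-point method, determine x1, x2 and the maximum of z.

x1 = -11/18, x2 = -103/18, maximum z = -125/9

Extreme points and z = 4x1 + 2x2:
  (-518/57, -320/57) → z = -904/19
  (-455/66, -137/33) → z = -1184/33
  (-18/17, -225/34) → z = -297/17
  (-11/18, -103/18) → z = -125/9

At the optimal vertex, 12x1 - 6x2 = 27 and 2x1 + 8x2 = -47.
Solving simultaneously gives x1 = -11/18, x2 = -103/18.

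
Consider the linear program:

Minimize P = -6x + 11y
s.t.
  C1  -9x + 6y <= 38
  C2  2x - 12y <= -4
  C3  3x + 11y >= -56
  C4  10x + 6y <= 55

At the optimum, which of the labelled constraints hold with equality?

Feasible corners and P = -6x + 11y:
  (-9/2, -5/12) → P = 269/12
  (17/19, 875/114) → P = 9013/114
  (53/11, 25/22) → P = -361/22

The minimum is at (53/11, 25/22). Substituting into each constraint, equality holds for C2 and C4; the remaining constraints have slack.

C2 and C4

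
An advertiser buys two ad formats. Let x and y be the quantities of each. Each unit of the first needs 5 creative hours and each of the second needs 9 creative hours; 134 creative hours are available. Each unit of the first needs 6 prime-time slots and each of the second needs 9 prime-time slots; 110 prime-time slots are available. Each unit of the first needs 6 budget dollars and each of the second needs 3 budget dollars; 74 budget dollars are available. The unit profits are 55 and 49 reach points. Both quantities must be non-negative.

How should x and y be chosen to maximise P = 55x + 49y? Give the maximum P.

The optimum lies where 6x + 9y = 110 and 6x + 3y = 74.
Solving simultaneously gives x = 28/3, y = 6.

x = 28/3, y = 6, maximum P = 2422/3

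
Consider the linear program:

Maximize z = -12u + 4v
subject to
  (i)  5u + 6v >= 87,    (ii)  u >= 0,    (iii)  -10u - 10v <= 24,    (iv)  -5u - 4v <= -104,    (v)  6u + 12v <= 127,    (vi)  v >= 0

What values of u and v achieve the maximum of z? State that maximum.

Feasible corners and z = -12u + 4v:
  (185/9, 11/36) → z = -2209/9
  (104/5, 0) → z = -1248/5
  (127/6, 0) → z = -254

u = 185/9, v = 11/36, maximum z = -2209/9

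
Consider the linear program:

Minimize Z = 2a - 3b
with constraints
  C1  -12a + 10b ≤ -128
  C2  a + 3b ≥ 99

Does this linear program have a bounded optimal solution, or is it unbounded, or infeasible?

unbounded

From the feasible point (687/23, 530/23), moving in the direction (10, 12) keeps every constraint satisfied while Z decreases without bound.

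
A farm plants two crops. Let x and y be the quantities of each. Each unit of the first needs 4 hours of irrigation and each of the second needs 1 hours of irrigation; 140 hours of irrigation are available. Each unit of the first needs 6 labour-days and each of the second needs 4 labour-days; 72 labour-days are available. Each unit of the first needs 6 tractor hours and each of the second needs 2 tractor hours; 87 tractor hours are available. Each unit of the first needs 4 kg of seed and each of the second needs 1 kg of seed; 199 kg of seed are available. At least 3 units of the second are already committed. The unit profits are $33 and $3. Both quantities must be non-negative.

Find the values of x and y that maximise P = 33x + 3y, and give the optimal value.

Corner points and P = 33x + 3y:
  (0, 18) → P = 54
  (0, 3) → P = 9
  (10, 3) → P = 339

At the optimal vertex, 6x + 4y = 72 and y = 3.
Solving simultaneously gives x = 10, y = 3.

x = 10, y = 3, maximum P = 339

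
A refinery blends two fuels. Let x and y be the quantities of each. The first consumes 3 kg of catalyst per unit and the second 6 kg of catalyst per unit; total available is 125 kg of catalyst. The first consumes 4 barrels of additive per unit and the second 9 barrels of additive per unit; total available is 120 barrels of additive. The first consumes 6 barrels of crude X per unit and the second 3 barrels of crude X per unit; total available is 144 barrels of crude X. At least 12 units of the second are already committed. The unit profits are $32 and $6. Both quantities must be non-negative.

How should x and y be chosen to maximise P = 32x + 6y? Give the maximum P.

At the optimal vertex, 4x + 9y = 120 and y = 12.
Solving simultaneously gives x = 3, y = 12.

x = 3, y = 12, maximum P = 168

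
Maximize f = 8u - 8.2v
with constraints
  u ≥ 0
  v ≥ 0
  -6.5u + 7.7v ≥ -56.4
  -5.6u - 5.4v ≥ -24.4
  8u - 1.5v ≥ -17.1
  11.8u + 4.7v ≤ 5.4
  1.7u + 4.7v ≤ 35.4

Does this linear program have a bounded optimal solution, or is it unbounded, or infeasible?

Extreme points and f = 8u - 8.2v:
  (0, 0) → f = 0
  (0, 54/47) → f = -2214/235
  (27/59, 0) → f = 216/59
The feasible region has finitely many vertices and no improving ray; the maximum is 216/59 at (27/59, 0).

bounded optimum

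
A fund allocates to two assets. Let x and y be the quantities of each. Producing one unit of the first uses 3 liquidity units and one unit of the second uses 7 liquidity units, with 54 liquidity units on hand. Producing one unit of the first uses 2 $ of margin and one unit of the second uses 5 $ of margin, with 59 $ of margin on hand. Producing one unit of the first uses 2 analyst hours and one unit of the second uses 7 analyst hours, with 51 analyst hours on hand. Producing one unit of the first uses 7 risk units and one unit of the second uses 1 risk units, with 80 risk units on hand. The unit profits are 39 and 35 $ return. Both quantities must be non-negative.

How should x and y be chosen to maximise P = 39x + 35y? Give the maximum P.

Feasible corners and P = 39x + 35y:
  (0, 0) → P = 0
  (0, 51/7) → P = 255
  (80/7, 0) → P = 3120/7
  (3, 45/7) → P = 342
  (11, 3) → P = 534

The optimum lies where 3x + 7y = 54 and 7x + y = 80.
Solving simultaneously gives x = 11, y = 3.

x = 11, y = 3, maximum P = 534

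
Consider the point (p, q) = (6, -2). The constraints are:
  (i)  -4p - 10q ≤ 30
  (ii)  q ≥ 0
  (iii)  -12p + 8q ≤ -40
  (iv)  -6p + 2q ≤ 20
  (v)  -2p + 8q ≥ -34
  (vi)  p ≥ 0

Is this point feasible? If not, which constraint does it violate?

Constraint (ii): q = -2, which is not ≥ 0. All other constraints are satisfied.

not feasible — violates (ii)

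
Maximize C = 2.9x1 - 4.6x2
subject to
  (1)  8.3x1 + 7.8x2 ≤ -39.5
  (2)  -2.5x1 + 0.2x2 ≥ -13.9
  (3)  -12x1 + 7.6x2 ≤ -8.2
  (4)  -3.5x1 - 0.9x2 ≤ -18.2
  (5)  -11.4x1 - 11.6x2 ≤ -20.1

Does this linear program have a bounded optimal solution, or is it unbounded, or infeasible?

The boundaries -2.5x1 + 0.2x2 = -13.9 and -12x1 + 7.6x2 = -8.2 meet at (520/83, 1463/166), but that point violates 8.3x1 + 7.8x2 ≤ -39.5. Every candidate vertex is excluded by some other constraint, so the feasible region is empty.

infeasible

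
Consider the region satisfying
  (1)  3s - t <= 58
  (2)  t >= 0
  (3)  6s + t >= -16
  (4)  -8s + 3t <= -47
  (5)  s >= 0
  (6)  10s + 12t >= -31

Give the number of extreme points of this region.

Intersecting each pair of boundary lines and keeping only the points that satisfy every inequality leaves:
  (58/3, 0)
  (127, 323)
  (47/8, 0)

3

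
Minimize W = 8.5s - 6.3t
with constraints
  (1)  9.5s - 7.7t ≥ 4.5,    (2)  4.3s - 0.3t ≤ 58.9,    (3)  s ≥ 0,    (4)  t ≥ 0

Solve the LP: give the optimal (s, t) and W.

s = 9/19, t = 0, minimum W = 153/38

Extreme points and W = 8.5s - 6.3t:
  (22609/1513, 27010/1513) → W = 44027/3026
  (9/19, 0) → W = 153/38
  (589/43, 0) → W = 10013/86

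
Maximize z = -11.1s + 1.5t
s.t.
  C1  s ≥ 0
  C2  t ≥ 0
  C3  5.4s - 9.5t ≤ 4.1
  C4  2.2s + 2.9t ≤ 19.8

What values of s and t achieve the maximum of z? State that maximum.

The optimum lies where s = 0 and 2.2s + 2.9t = 19.8.
Solving simultaneously gives s = 0, t = 198/29.

s = 0, t = 198/29, maximum z = 297/29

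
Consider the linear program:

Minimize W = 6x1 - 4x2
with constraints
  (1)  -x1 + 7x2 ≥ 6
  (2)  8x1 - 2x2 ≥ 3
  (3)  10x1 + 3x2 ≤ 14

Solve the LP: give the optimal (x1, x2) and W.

Corner points and W = 6x1 - 4x2:
  (11/18, 17/18) → W = -1/9
  (80/73, 74/73) → W = 184/73
  (37/44, 41/22) → W = -53/22

x1 = 37/44, x2 = 41/22, minimum W = -53/22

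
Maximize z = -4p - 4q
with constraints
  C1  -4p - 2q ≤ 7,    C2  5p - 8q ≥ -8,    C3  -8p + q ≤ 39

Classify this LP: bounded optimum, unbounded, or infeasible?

From the feasible point (-12/7, -1/14), moving in the direction (2, -4) keeps every constraint satisfied while z increases without bound.

unbounded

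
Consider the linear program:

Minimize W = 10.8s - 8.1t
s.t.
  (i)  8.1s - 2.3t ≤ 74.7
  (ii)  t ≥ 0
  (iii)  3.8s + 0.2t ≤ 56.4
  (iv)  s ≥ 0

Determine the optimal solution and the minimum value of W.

The optimum lies where 3.8s + 0.2t = 56.4 and s = 0.
Solving simultaneously gives s = 0, t = 282.

s = 0, t = 282, minimum W = -2284.2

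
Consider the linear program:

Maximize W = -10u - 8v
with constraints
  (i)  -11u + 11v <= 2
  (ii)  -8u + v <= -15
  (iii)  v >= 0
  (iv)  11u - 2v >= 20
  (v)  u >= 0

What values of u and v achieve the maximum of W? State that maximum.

Feasible corners and W = -10u - 8v:
  (224/99, 22/9) → W = -464/11
  (15/8, 0) → W = -75/4
  (2, 1) → W = -28
The feasible region is unbounded (it extends along (1, 0), (1, 1)), but W strictly decreases along every unbounded feasible direction, so there is no improving ray and the maximum is attained at a vertex.

The binding constraints are -8u + v = -15 and v = 0.
Solving simultaneously gives u = 15/8, v = 0.

u = 15/8, v = 0, maximum W = -75/4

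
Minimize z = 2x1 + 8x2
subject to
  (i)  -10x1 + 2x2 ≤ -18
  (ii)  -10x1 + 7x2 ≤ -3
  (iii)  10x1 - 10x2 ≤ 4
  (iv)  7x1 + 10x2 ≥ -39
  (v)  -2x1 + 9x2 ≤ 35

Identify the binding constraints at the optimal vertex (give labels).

Feasible corners and z = 2x1 + 8x2:
  (12/5, 3) → z = 144/5
  (43/20, 7/4) → z = 183/10
  (68/19, 89/19) → z = 848/19
  (193/35, 179/35) → z = 1818/35

The minimum is at (43/20, 7/4). Substituting into each constraint, equality holds for (i) and (iii); the remaining constraints have slack.

(i) and (iii)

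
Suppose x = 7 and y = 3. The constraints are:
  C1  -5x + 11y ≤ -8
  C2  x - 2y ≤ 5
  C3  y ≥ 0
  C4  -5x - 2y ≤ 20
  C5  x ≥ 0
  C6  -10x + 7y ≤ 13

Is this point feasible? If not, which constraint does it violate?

not feasible — violates C1

Constraint C1: -5x + 11y = -2, which is not ≤ -8. All other constraints are satisfied.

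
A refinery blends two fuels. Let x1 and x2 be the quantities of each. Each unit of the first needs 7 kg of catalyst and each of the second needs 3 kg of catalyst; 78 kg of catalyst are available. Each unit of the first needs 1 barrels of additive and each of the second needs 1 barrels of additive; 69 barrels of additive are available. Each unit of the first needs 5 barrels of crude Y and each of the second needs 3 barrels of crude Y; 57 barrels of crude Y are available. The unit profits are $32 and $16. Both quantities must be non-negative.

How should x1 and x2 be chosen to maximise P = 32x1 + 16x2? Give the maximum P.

x1 = 21/2, x2 = 3/2, maximum P = 360

Vertices and P = 32x1 + 16x2:
  (0, 0) → P = 0
  (0, 19) → P = 304
  (78/7, 0) → P = 2496/7
  (21/2, 3/2) → P = 360

The optimum lies where 7x1 + 3x2 = 78 and 5x1 + 3x2 = 57.
Solving simultaneously gives x1 = 21/2, x2 = 3/2.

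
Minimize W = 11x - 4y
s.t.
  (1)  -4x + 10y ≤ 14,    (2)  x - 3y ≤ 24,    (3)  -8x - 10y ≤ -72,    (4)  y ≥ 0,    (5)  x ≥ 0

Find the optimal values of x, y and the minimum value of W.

Vertices and W = 11x - 4y:
  (29/6, 10/3) → W = 239/6
  (24, 0) → W = 264
  (9, 0) → W = 99
The feasible region is unbounded (it extends along (3, 1), (5, 2)), but W strictly increases along every unbounded feasible direction, so there is no improving ray and the minimum is attained at a vertex.

x = 29/6, y = 10/3, minimum W = 239/6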